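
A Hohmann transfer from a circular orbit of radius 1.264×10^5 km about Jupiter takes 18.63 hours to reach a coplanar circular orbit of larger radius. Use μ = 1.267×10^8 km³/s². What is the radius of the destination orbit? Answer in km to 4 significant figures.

r₂ = 6.466×10^5 km

Transfer time t = 18.63 hours = 67068 s, and t = π√(a_t³/μ).
So a_t = (μ t²/π²)^(1/3) = (1.267×10^8 × (67068)² / π²)^(1/3) = 3.8652×10^5 km.
Since a_t = (r₁ + r₂)/2, r₂ = 2a_t − r₁ = 2×3.8652×10^5 − 1.264×10^5 = 6.4664×10^5 km.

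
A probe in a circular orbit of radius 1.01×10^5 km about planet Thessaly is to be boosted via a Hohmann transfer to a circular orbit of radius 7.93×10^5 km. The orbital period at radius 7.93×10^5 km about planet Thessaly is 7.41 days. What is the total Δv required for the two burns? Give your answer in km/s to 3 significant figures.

From Kepler's third law T² = 4π²r³/μ at r = 7.93×10^5 km, T = 7.41 days = 7.41 × 86400 s = 6.40224×10^5 s: μ = 4π²r³/T² = 4.80303×10^7 km³/s².
The Hohmann ellipse has a_t = (r₁ + r₂)/2 = 4.470×10^5 km.
Circular speed at r₁: v₁ = √(μ/r₁) = √(4.80303×10^7/1.010×10^5) = 21.807 km/s.
On the transfer ellipse at r₁, vis-viva equation gives v_p = √[μ(2/r₁ − 1/a_t)] = 29.046 km/s.
First burn Δv₁ = |v_p − v₁| = 7.239 km/s.
At r₂, v₂ = √(μ/r₂) = 7.7825 km/s.
Transfer-orbit speed at r₂: v_a = √[μ(2/r₂ − 1/a_t)] = 3.6994 km/s.
Second burn Δv₂ = |v₂ − v_a| = 4.083 km/s.
Total Δv = Δv₁ + Δv₂ = 11.32 km/s.

Δv = 11.3 km/s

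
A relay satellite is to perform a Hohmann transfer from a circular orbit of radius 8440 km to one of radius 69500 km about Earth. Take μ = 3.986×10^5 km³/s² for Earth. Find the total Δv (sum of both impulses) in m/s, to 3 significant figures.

Transfer-ellipse semi-major axis a_t = (r₁ + r₂)/2 = (8440 + 69500)/2 = 38970 km.
Circular speed at r₁: v₁ = √(μ/r₁) = √(3.986×10^5/8440) = 6.8722 km/s.
Transfer-orbit speed at r₁ (v² = μ(2/r − 1/a)): v_p = √[μ(2/r₁ − 1/a_t)] = 9.1775 km/s.
First burn Δv₁ = |v_p − v₁| = 2.3053 km/s.
At r₂, v₂ = √(μ/r₂) = 2.3948 km/s.
Transfer-orbit speed at r₂: v_a = √[μ(2/r₂ − 1/a_t)] = 1.1145 km/s.
Second burn Δv₂ = |v₂ − v_a| = 1.2803 km/s.
Δv = Δv₁ + Δv₂ = 2.3053 + 1.2803 = 3.586 km/s.

Δv = 3590 m/s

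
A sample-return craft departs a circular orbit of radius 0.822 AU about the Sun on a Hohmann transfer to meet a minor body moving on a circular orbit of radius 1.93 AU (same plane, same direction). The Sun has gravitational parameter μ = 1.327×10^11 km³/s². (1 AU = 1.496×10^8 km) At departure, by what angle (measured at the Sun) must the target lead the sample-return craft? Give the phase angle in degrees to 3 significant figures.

φ = 71.6°

In km: r₁ = 0.822 × 1.496×10^8 = 1.229712×10^8 km; r₂ = 1.93 × 1.496×10^8 = 2.88728×10^8 km.
Semi-major axis of the transfer orbit: a_t = (1.229712×10^8 + 2.88728×10^8)/2 = 2.058496×10^8 km.
Transfer time t = π√(a_t³/μ) = 2.5471×10^7 s.
Target angular speed ω₂ = √(μ/r₂³) = 7.4251×10^-8 rad/s.
Angle swept by the target during transfer: ω₂·t = 1.8912 rad = 108.4°.
The sample-return craft traverses 180° on the transfer ellipse, so the target must lead by 180° − 108.4° = 71.6°.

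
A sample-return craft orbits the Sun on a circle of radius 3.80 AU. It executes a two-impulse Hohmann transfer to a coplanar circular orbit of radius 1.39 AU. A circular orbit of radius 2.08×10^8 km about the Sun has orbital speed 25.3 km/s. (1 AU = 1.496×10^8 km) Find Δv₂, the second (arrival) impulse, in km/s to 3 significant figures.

Δv₂ = 5.32 km/s

From the circular-orbit relation v² = μ/r at r = 2.08×10^8 km: μ = v²r = (25.3)² × 2.08×10^8 = 1.33139×10^11 km³/s².
In km: r₁ = 3.80 × 1.496×10^8 = 5.6848×10^8 km; r₂ = 1.39 × 1.496×10^8 = 2.07944×10^8 km.
Transfer-ellipse semi-major axis a_t = (r₁ + r₂)/2 = (5.6848×10^8 + 2.07944×10^8)/2 = 3.88212×10^8 km.
On the circular orbit at r = 2.07944×10^8 km, v_c = √(μ/r) = 25.3034 km/s.
Vis-viva on the transfer ellipse at r = 2.07944×10^8 km gives v_t = √[μ(2/r − 1/a_t)] = 30.6198 km/s.
Δv₂ = |v_t − v_c| = |30.6198 − 25.3034| = 5.316 km/s.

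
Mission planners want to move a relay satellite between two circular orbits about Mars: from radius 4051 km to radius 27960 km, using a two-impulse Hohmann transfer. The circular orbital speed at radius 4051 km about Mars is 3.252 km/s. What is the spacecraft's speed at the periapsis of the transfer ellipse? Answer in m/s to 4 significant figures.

From the circular-orbit relation v² = μ/r at r = 4051 km: μ = v²r = (3.252)² × 4051 = 42841.4 km³/s².
Semi-major axis of the transfer orbit: a_t = (4051 + 27960)/2 = 16005.5 km.
The periapsis of the transfer ellipse is at r = 4051 km.
Vis-viva: v = √[μ(2/r − 1/a_t)] = √[42841.4 × (2/4051 − 1/16005.5)] = 4.298 km/s.

v = 4298 m/s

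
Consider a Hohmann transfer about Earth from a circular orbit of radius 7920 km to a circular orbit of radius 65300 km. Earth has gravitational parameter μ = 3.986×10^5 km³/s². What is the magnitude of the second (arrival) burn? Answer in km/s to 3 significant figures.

Δv₂ = 1.32 km/s

The Hohmann ellipse has a_t = (r₁ + r₂)/2 = 36610 km.
Circular speed at r = 65300 km: v_c = √(μ/r) = 2.471 km/s.
Transfer-orbit speed at the same r (vis-viva, a = a_t): v_t = √[μ(2/r − 1/a_t)] = 1.149 km/s.
Δv₂ = |v_t − v_c| = |1.149 − 2.471| = 1.322 km/s.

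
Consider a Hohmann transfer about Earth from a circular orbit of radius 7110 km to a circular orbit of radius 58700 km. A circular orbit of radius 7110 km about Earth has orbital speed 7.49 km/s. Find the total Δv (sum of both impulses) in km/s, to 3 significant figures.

From the circular-orbit relation v² = μ/r at r = 7110 km: μ = v²r = (7.49)² × 7110 = 3.98872×10^5 km³/s².
Transfer-ellipse semi-major axis a_t = (r₁ + r₂)/2 = (7110 + 58700)/2 = 32905 km.
Circular speed at r₁: v₁ = √(μ/r₁) = √(3.98872×10^5/7110) = 7.4900 km/s.
Transfer-orbit speed at r₁ (vis-viva): v_p = √[μ(2/r₁ − 1/a_t)] = 10.004 km/s.
First burn Δv₁ = |v_p − v₁| = 2.514 km/s.
Circular speed at r₂: v₂ = √(μ/r₂) = 2.607 km/s.
Transfer-orbit speed at r₂: v_a = √[μ(2/r₂ − 1/a_t)] = 1.212 km/s.
Second burn Δv₂ = |v₂ − v_a| = 1.395 km/s.
Δv = Δv₁ + Δv₂ = 2.514 + 1.395 = 3.909 km/s.

Δv = 3.91 km/s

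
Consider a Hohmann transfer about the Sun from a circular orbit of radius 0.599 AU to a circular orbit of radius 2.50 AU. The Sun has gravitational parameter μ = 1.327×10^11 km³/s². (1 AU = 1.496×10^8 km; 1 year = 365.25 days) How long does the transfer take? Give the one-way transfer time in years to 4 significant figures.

In km: r₁ = 0.599 × 1.496×10^8 = 8.96104×10^7 km; r₂ = 2.50 × 1.496×10^8 = 3.740×10^8 km.
The Hohmann ellipse has a_t = (r₁ + r₂)/2 = 2.318052×10^8 km.
Half the transfer-orbit period gives t = π√(a_t³/μ) = 3.0437×10^7 s.
Converting: 3.0437×10^7 s ÷ 3.15576×10^7 s/year (365.25 × 86400) = 0.9645 years.

t = 0.9645 years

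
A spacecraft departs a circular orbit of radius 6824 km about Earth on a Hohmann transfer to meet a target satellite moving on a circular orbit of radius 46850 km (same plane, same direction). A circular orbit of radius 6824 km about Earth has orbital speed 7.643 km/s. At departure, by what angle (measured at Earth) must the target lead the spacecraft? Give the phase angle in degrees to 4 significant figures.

φ = 102.0°

From the circular-orbit relation v² = μ/r at r = 6824 km: μ = v²r = (7.643)² × 6824 = 3.98627×10^5 km³/s².
Semi-major axis of the transfer orbit: a_t = (6824 + 46850)/2 = 26837 km.
The half-period of the transfer ellipse is t = π√(a_t³/μ) = 21880 s.
The target's mean motion on its circular orbit is ω₂ = √(μ/r₂³) = 6.226×10^-5 rad/s.
Angle swept by the target during transfer: ω₂·t = 1.362 rad = 78.04°.
Arrival is 180° from departure on the ellipse, so φ = 180° − 78.04° = 102.0°.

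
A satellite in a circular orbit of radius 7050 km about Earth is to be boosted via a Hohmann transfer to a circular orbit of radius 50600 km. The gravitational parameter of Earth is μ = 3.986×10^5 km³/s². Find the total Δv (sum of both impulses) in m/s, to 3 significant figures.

Δv = 3860 m/s

Transfer-ellipse semi-major axis a_t = (r₁ + r₂)/2 = (7050 + 50600)/2 = 28825 km.
Circular speed at r₁: v₁ = √(μ/r₁) = √(3.986×10^5/7050) = 7.519 km/s.
Transfer-orbit speed at r₁ (vis-viva equation): v_p = √[μ(2/r₁ − 1/a_t)] = 9.962 km/s.
First burn Δv₁ = |v_p − v₁| = 2.443 km/s.
At r₂, v₂ = √(μ/r₂) = 2.807 km/s.
Transfer-orbit speed at r₂: v_a = √[μ(2/r₂ − 1/a_t)] = 1.388 km/s.
Second burn Δv₂ = |v₂ − v_a| = 1.419 km/s.
Total Δv = Δv₁ + Δv₂ = 3.862 km/s.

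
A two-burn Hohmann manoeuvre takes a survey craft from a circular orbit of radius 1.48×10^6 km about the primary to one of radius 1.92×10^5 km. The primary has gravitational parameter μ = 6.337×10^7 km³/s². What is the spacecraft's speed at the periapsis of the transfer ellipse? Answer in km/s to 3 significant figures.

v = 24.2 km/s

The Hohmann ellipse has a_t = (r₁ + r₂)/2 = 8.360×10^5 km.
The periapsis of the transfer ellipse is at r = 1.920×10^5 km.
From the vis-viva equation, v = √[μ(2/r − 1/a_t)] = 24.17 km/s.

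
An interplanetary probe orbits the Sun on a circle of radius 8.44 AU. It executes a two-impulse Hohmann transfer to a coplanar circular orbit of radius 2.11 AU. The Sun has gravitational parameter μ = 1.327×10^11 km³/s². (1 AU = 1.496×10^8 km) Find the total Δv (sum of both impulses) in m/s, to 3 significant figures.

Δv = 9200 m/s

In km: r₁ = 8.44 × 1.496×10^8 = 1.262624×10^9 km; r₂ = 2.11 × 1.496×10^8 = 3.15656×10^8 km.
The Hohmann ellipse has a_t = (r₁ + r₂)/2 = 7.8914×10^8 km.
At r₁ the circular-orbit speed is v₁ = √(μ/r₁) = 10.252 km/s.
On the transfer ellipse at r₁, vis-viva gives v_a = √[μ(2/r₁ − 1/a_t)] = 6.4838 km/s.
First burn Δv₁ = |v_a − v₁| = 3.768 km/s.
At r₂, v₂ = √(μ/r₂) = 20.5035 km/s.
Transfer-orbit speed at r₂: v_p = √[μ(2/r₂ − 1/a_t)] = 25.9351 km/s.
Second burn Δv₂ = |v₂ − v_p| = 5.432 km/s.
Δv = Δv₁ + Δv₂ = 3.768 + 5.432 = 9.200 km/s.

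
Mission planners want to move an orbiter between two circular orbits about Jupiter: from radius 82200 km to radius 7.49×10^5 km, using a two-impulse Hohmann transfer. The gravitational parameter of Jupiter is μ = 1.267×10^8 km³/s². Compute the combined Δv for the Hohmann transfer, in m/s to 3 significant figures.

Δv = 20700 m/s

The Hohmann ellipse has a_t = (r₁ + r₂)/2 = 4.156×10^5 km.
Circular speed at r₁: v₁ = √(μ/r₁) = √(1.267×10^8/82200) = 39.26 km/s.
Transfer-orbit speed at r₁ (vis-viva): v_p = √[μ(2/r₁ − 1/a_t)] = 52.71 km/s.
First burn Δv₁ = |v_p − v₁| = 13.45 km/s.
Circular speed at r₂: v₂ = √(μ/r₂) = 13.006 km/s.
Transfer-orbit speed at r₂: v_a = √[μ(2/r₂ − 1/a_t)] = 5.7842 km/s.
Second burn Δv₂ = |v₂ − v_a| = 7.222 km/s.
Δv = Δv₁ + Δv₂ = 13.45 + 7.222 = 20.67 km/s.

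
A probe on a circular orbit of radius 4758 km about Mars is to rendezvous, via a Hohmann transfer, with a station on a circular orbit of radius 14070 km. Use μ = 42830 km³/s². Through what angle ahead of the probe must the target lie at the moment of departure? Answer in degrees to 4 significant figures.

φ = 81.49°

Semi-major axis of the transfer orbit: a_t = (4758 + 14070)/2 = 9414 km.
The half-period of the transfer ellipse is t = π√(a_t³/μ) = 13866 s.
The target's mean motion on its circular orbit is ω₂ = √(μ/r₂³) = 1.2400×10^-4 rad/s.
Angle swept by the target during transfer: ω₂·t = 1.7194 rad = 98.51°.
The probe traverses 180° on the transfer ellipse, so the target must lead by 180° − 98.51° = 81.49°.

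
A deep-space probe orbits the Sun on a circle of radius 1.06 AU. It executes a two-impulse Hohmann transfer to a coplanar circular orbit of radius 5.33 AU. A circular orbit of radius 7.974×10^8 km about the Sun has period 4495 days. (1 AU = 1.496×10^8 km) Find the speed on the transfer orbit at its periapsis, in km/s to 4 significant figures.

v = 37.36 km/s

From Kepler's third law T² = 4π²r³/μ at r = 7.974×10^8 km, T = 4495 days = 4495 × 86400 s = 3.88368×10^8 s: μ = 4π²r³/T² = 1.32709×10^11 km³/s².
In km: r₁ = 1.06 × 1.496×10^8 = 1.58576×10^8 km; r₂ = 5.33 × 1.496×10^8 = 7.97368×10^8 km.
The Hohmann ellipse has a_t = (r₁ + r₂)/2 = 4.77972×10^8 km.
At periapsis, r = 1.58576×10^8 km.
Vis-viva: v = √[μ(2/r − 1/a_t)] = √[1.32709×10^11 × (2/1.58576×10^8 − 1/4.77972×10^8)] = 37.36 km/s.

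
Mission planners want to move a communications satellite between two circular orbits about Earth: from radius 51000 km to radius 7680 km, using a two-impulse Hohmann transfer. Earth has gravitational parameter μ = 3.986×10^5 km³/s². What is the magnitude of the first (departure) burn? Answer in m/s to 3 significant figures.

Δv₁ = 1370 m/s

Semi-major axis of the transfer orbit: a_t = (51000 + 7680)/2 = 29340 km.
On the circular orbit at r = 51000 km, v_c = √(μ/r) = 2.7957 km/s.
Transfer-orbit speed at the same r (vis-viva, a = a_t): v_t = √[μ(2/r − 1/a_t)] = 1.4303 km/s.
Δv₁ = |v_t − v_c| = |1.4303 − 2.7957| = 1.365 km/s.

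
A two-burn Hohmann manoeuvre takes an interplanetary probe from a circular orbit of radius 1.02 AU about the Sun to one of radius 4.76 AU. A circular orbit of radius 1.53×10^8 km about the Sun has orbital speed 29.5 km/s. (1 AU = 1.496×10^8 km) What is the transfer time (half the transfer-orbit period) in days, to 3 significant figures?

t = 896 days

From the circular-orbit relation v² = μ/r at r = 1.53×10^8 km: μ = v²r = (29.5)² × 1.53×10^8 = 1.33148×10^11 km³/s².
In km: r₁ = 1.02 × 1.496×10^8 = 1.52592×10^8 km; r₂ = 4.76 × 1.496×10^8 = 7.12096×10^8 km.
The Hohmann ellipse has a_t = (r₁ + r₂)/2 = 4.32344×10^8 km.
By Kepler's third law the transfer-orbit period is T = 2π√(a_t³/μ), so t = T/2 = 7.740×10^7 s.
Converting: 7.740×10^7 s ÷ 86400 s/day = 896 days.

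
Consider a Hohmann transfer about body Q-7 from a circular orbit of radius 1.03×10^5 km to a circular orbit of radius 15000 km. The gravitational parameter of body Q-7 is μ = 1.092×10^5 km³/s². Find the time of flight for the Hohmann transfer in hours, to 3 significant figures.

t = 37.8 hours

Transfer-ellipse semi-major axis a_t = (r₁ + r₂)/2 = (1.030×10^5 + 15000)/2 = 59000 km.
By Kepler's third law the transfer-orbit period is T = 2π√(a_t³/μ), so t = T/2 = 1.362×10^5 s.
Converting: 1.362×10^5 s ÷ 3600 s/hour = 37.8 hours.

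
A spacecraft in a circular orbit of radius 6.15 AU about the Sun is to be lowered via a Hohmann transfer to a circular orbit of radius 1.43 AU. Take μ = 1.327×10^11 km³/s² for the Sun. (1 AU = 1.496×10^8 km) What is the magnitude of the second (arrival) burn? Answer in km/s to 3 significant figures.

Δv₂ = 6.82 km/s

In km: r₁ = 6.15 × 1.496×10^8 = 9.2004×10^8 km; r₂ = 1.43 × 1.496×10^8 = 2.13928×10^8 km.
The Hohmann ellipse has a_t = (r₁ + r₂)/2 = 5.66984×10^8 km.
Circular speed at r = 2.13928×10^8 km: v_c = √(μ/r) = 24.91 km/s.
Vis-viva on the transfer ellipse at r = 2.13928×10^8 km gives v_t = √[μ(2/r − 1/a_t)] = 31.73 km/s.
Δv₂ = |v_t − v_c| = |31.73 − 24.91| = 6.820 km/s.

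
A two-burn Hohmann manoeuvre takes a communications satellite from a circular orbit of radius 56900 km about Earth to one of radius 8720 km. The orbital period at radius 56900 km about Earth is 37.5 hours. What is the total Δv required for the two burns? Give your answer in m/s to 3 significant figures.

Δv = 3430 m/s

From Kepler's third law T² = 4π²r³/μ at r = 56900 km, T = 37.5 hours = 37.5 × 3600 s = 1.350×10^5 s: μ = 4π²r³/T² = 3.99052×10^5 km³/s².
The Hohmann ellipse has a_t = (r₁ + r₂)/2 = 32810 km.
At r₁ the circular-orbit speed is v₁ = √(μ/r₁) = 2.648 km/s.
On the transfer ellipse at r₁, vis-viva gives v_a = √[μ(2/r₁ − 1/a_t)] = 1.365 km/s.
First burn Δv₁ = |v_a − v₁| = 1.283 km/s.
Circular speed at r₂: v₂ = √(μ/r₂) = 6.765 km/s.
Transfer-orbit speed at r₂: v_p = √[μ(2/r₂ − 1/a_t)] = 8.909 km/s.
Second burn Δv₂ = |v₂ − v_p| = 2.144 km/s.
Δv = Δv₁ + Δv₂ = 1.283 + 2.144 = 3.427 km/s.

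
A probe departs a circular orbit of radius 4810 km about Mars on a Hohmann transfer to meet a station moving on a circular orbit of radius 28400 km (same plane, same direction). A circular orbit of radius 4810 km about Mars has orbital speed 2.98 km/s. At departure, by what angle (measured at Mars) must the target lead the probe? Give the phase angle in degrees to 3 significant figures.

φ = 99.5°

From the circular-orbit relation v² = μ/r at r = 4810 km: μ = v²r = (2.98)² × 4810 = 42714.7 km³/s².
Semi-major axis of the transfer orbit: a_t = (4810 + 28400)/2 = 16605 km.
The half-period of the transfer ellipse is t = π√(a_t³/μ) = 32525 s.
Target angular speed ω₂ = √(μ/r₂³) = 4.3183×10^-5 rad/s.
Angle swept by the target during transfer: ω₂·t = 1.4045 rad = 80.47°.
Arrival is 180° from departure on the ellipse, so φ = 180° − 80.47° = 99.5°.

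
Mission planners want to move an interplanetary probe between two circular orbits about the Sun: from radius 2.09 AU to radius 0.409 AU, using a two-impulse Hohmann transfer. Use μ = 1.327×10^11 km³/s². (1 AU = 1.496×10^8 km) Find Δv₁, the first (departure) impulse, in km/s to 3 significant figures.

Δv₁ = 8.81 km/s

In km: r₁ = 2.09 × 1.496×10^8 = 3.12664×10^8 km; r₂ = 0.409 × 1.496×10^8 = 6.11864×10^7 km.
The Hohmann ellipse has a_t = (r₁ + r₂)/2 = 1.869252×10^8 km.
Circular speed at r = 3.12664×10^8 km: v_c = √(μ/r) = 20.6014 km/s.
Vis-viva on the transfer ellipse at r = 3.12664×10^8 km gives v_t = √[μ(2/r − 1/a_t)] = 11.7866 km/s.
Δv₁ = |v_t − v_c| = |11.7866 − 20.6014| = 8.815 km/s.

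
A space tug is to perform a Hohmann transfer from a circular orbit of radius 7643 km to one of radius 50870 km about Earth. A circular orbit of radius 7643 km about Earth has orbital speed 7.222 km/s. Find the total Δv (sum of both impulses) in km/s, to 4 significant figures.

Δv = 3.670 km/s

From the circular-orbit relation v² = μ/r at r = 7643 km: μ = v²r = (7.222)² × 7643 = 3.98638×10^5 km³/s².
Semi-major axis of the transfer orbit: a_t = (7643 + 50870)/2 = 29256.5 km.
At r₁ the circular-orbit speed is v₁ = √(μ/r₁) = 7.222 km/s.
Transfer-orbit speed at r₁ (vis-viva equation): v_p = √[μ(2/r₁ − 1/a_t)] = 9.523 km/s.
First burn Δv₁ = |v_p − v₁| = 2.301 km/s.
At r₂, v₂ = √(μ/r₂) = 2.7994 km/s.
Transfer-orbit speed at r₂: v_a = √[μ(2/r₂ − 1/a_t)] = 1.4308 km/s.
Second burn Δv₂ = |v₂ − v_a| = 1.369 km/s.
Δv = Δv₁ + Δv₂ = 2.301 + 1.369 = 3.670 km/s.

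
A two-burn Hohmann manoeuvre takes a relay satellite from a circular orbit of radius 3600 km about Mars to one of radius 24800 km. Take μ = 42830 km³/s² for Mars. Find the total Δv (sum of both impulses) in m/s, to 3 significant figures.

Δv = 1760 m/s

Transfer-ellipse semi-major axis a_t = (r₁ + r₂)/2 = (3600 + 24800)/2 = 14200 km.
Circular speed at r₁: v₁ = √(μ/r₁) = √(42830/3600) = 3.4492 km/s.
Transfer-orbit speed at r₁ (v² = μ(2/r − 1/a)): v_p = √[μ(2/r₁ − 1/a_t)] = 4.5583 km/s.
First burn Δv₁ = |v_p − v₁| = 1.1091 km/s.
Circular speed at r₂: v₂ = √(μ/r₂) = 1.31416 km/s.
Transfer-orbit speed at r₂: v_a = √[μ(2/r₂ − 1/a_t)] = 0.661691 km/s.
Second burn Δv₂ = |v₂ − v_a| = 0.65247 km/s.
Total Δv = Δv₁ + Δv₂ = 1.762 km/s.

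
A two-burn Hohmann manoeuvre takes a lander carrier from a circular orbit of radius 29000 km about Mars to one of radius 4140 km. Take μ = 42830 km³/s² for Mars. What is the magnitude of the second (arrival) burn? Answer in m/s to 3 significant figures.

Δv₂ = 1040 m/s

Semi-major axis of the transfer orbit: a_t = (29000 + 4140)/2 = 16570 km.
On the circular orbit at r = 4140 km, v_c = √(μ/r) = 3.216 km/s.
Transfer-orbit speed at the same r (vis-viva, a = a_t): v_t = √[μ(2/r − 1/a_t)] = 4.255 km/s.
Δv₂ = |v_t − v_c| = |4.255 − 3.216| = 1.039 km/s.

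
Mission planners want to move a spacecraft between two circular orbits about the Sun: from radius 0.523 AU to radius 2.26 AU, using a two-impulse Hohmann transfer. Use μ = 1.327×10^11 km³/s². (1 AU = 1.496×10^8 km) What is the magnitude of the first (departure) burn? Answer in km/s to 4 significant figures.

In km: r₁ = 0.523 × 1.496×10^8 = 7.82408×10^7 km; r₂ = 2.26 × 1.496×10^8 = 3.38096×10^8 km.
Transfer-ellipse semi-major axis a_t = (r₁ + r₂)/2 = (7.82408×10^7 + 3.38096×10^8)/2 = 2.081684×10^8 km.
Circular speed at r = 7.82408×10^7 km: v_c = √(μ/r) = 41.18 km/s.
Vis-viva on the transfer ellipse at r = 7.82408×10^7 km gives v_t = √[μ(2/r − 1/a_t)] = 52.48 km/s.
Δv₁ = |v_t − v_c| = |52.48 − 41.18| = 11.30 km/s.

Δv₁ = 11.30 km/s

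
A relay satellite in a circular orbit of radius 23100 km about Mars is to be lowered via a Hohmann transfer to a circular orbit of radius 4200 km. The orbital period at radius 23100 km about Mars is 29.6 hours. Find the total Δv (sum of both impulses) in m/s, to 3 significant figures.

From Kepler's third law T² = 4π²r³/μ at r = 23100 km, T = 29.6 hours = 29.6 × 3600 s = 1.0656×10^5 s: μ = 4π²r³/T² = 42855.6 km³/s².
Semi-major axis of the transfer orbit: a_t = (23100 + 4200)/2 = 13650 km.
At r₁ the circular-orbit speed is v₁ = √(μ/r₁) = 1.362 km/s.
Transfer-orbit speed at r₁ (v² = μ(2/r − 1/a)): v_a = √[μ(2/r₁ − 1/a_t)] = 0.7555 km/s.
First burn Δv₁ = |v_a − v₁| = 0.6065 km/s.
At r₂, v₂ = √(μ/r₂) = 3.19432 km/s.
Transfer-orbit speed at r₂: v_p = √[μ(2/r₂ − 1/a_t)] = 4.15546 km/s.
Second burn Δv₂ = |v₂ − v_p| = 0.9611 km/s.
Δv = Δv₁ + Δv₂ = 0.6065 + 0.9611 = 1.568 km/s.

Δv = 1570 m/s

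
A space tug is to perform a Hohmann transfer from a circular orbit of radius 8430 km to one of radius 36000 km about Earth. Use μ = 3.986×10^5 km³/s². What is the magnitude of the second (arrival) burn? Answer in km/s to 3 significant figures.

Δv₂ = 1.28 km/s

Transfer-ellipse semi-major axis a_t = (r₁ + r₂)/2 = (8430 + 36000)/2 = 22215 km.
On the circular orbit at r = 36000 km, v_c = √(μ/r) = 3.3275 km/s.
Transfer-orbit speed at the same r (vis-viva, a = a_t): v_t = √[μ(2/r − 1/a_t)] = 2.0498 km/s.
Δv₂ = |v_t − v_c| = |2.0498 − 3.3275| = 1.278 km/s.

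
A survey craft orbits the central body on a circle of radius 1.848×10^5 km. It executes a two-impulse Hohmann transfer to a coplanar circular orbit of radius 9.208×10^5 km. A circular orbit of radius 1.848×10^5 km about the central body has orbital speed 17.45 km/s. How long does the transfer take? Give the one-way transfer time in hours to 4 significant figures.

t = 47.81 hours

From the circular-orbit relation v² = μ/r at r = 1.848×10^5 km: μ = v²r = (17.45)² × 1.848×10^5 = 5.62721×10^7 km³/s².
Semi-major axis of the transfer orbit: a_t = (1.848×10^5 + 9.208×10^5)/2 = 5.528×10^5 km.
By Kepler's third law the transfer-orbit period is T = 2π√(a_t³/μ), so t = T/2 = 1.721×10^5 s.
Converting: 1.721×10^5 s ÷ 3600 s/hour = 47.81 hours.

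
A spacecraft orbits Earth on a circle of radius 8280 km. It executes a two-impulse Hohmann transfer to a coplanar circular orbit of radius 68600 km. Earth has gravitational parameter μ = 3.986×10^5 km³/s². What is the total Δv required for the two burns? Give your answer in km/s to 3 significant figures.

Transfer-ellipse semi-major axis a_t = (r₁ + r₂)/2 = (8280 + 68600)/2 = 38440 km.
Circular speed at r₁: v₁ = √(μ/r₁) = √(3.986×10^5/8280) = 6.9383 km/s.
Transfer-orbit speed at r₁ (vis-viva equation): v_p = √[μ(2/r₁ − 1/a_t)] = 9.2688 km/s.
First burn Δv₁ = |v_p − v₁| = 2.3305 km/s.
At r₂, v₂ = √(μ/r₂) = 2.4105 km/s.
Transfer-orbit speed at r₂: v_a = √[μ(2/r₂ − 1/a_t)] = 1.1187 km/s.
Second burn Δv₂ = |v₂ − v_a| = 1.2918 km/s.
Δv = Δv₁ + Δv₂ = 2.3305 + 1.2918 = 3.622 km/s.

Δv = 3.62 km/s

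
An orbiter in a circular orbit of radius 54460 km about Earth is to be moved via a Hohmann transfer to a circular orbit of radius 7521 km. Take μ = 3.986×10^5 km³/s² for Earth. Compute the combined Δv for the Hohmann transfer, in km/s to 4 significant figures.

Semi-major axis of the transfer orbit: a_t = (54460 + 7521)/2 = 30990.5 km.
Circular speed at r₁: v₁ = √(μ/r₁) = √(3.986×10^5/54460) = 2.7054 km/s.
On the transfer ellipse at r₁, v² = μ(2/r − 1/a) gives v_a = √[μ(2/r₁ − 1/a_t)] = 1.3328 km/s.
First burn Δv₁ = |v_a − v₁| = 1.3726 km/s.
At r₂, v₂ = √(μ/r₂) = 7.2800 km/s.
Transfer-orbit speed at r₂: v_p = √[μ(2/r₂ − 1/a_t)] = 9.6506 km/s.
Second burn Δv₂ = |v₂ − v_p| = 2.3706 km/s.
Δv = Δv₁ + Δv₂ = 1.3726 + 2.3706 = 3.743 km/s.

Δv = 3.743 km/s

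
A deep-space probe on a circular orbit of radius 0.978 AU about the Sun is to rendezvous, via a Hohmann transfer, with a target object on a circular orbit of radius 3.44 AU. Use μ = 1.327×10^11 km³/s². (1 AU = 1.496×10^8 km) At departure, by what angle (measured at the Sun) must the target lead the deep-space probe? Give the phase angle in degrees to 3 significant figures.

φ = 87.4°

In km: r₁ = 0.978 × 1.496×10^8 = 1.463088×10^8 km; r₂ = 3.44 × 1.496×10^8 = 5.14624×10^8 km.
Transfer-ellipse semi-major axis a_t = (r₁ + r₂)/2 = (1.463088×10^8 + 5.14624×10^8)/2 = 3.304664×10^8 km.
Transfer time t = π√(a_t³/μ) = 5.18090×10^7 s.
The target's mean motion on its circular orbit is ω₂ = √(μ/r₂³) = 3.12033×10^-8 rad/s.
Angle swept by the target during transfer: ω₂·t = 1.616612 rad = 92.63°.
The deep-space probe traverses 180° on the transfer ellipse, so the target must lead by 180° − 92.63° = 87.4°.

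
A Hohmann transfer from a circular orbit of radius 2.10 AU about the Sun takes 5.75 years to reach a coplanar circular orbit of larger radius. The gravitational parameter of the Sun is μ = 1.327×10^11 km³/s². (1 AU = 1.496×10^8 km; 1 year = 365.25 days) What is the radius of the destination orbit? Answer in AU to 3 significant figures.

In km: r₁ = 2.10 × 1.496×10^8 = 3.1416×10^8 km.
Transfer time t = 5.75 years × 365.25 × 86400 s = 1.814562×10^8 s, and t = π√(a_t³/μ).
So a_t = (μ t²/π²)^(1/3) = (1.327×10^11 × (1.814562×10^8)² / π²)^(1/3) = 7.6215×10^8 km.
Since a_t = (r₁ + r₂)/2, r₂ = 2a_t − r₁ = 2×7.6215×10^8 − 3.1416×10^8 = 1.21014×10^9 km.
In AU: r₂ = 1.21014×10^9 / 1.496×10^8 = 8.09 AU.

r₂ = 8.09 AU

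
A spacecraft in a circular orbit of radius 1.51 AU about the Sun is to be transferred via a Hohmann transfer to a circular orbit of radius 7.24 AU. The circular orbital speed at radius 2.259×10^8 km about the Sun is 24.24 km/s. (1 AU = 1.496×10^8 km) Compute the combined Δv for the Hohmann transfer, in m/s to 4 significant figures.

From the circular-orbit relation v² = μ/r at r = 2.259×10^8 km: μ = v²r = (24.24)² × 2.259×10^8 = 1.32734×10^11 km³/s².
In km: r₁ = 1.51 × 1.496×10^8 = 2.25896×10^8 km; r₂ = 7.24 × 1.496×10^8 = 1.083104×10^9 km.
Transfer-ellipse semi-major axis a_t = (r₁ + r₂)/2 = (2.25896×10^8 + 1.083104×10^9)/2 = 6.545×10^8 km.
At r₁ the circular-orbit speed is v₁ = √(μ/r₁) = 24.240 km/s.
On the transfer ellipse at r₁, vis-viva equation gives v_p = √[μ(2/r₁ − 1/a_t)] = 31.183 km/s.
First burn Δv₁ = |v_p − v₁| = 6.943 km/s.
At r₂, v₂ = √(μ/r₂) = 11.0702 km/s.
Transfer-orbit speed at r₂: v_a = √[μ(2/r₂ − 1/a_t)] = 6.50362 km/s.
Second burn Δv₂ = |v₂ − v_a| = 4.567 km/s.
Δv = Δv₁ + Δv₂ = 6.943 + 4.567 = 11.51 km/s.

Δv = 11510 m/s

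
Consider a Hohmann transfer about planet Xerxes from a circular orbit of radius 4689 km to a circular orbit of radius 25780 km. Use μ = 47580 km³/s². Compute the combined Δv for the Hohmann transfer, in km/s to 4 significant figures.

Δv = 1.563 km/s

Semi-major axis of the transfer orbit: a_t = (4689 + 25780)/2 = 15234.5 km.
Circular speed at r₁: v₁ = √(μ/r₁) = √(47580/4689) = 3.1855 km/s.
On the transfer ellipse at r₁, v² = μ(2/r − 1/a) gives v_p = √[μ(2/r₁ − 1/a_t)] = 4.1438 km/s.
First burn Δv₁ = |v_p − v₁| = 0.9583 km/s.
Circular speed at r₂: v₂ = √(μ/r₂) = 1.3585 km/s.
Transfer-orbit speed at r₂: v_a = √[μ(2/r₂ − 1/a_t)] = 0.75370 km/s.
Second burn Δv₂ = |v₂ − v_a| = 0.6048 km/s.
Total Δv = Δv₁ + Δv₂ = 1.563 km/s.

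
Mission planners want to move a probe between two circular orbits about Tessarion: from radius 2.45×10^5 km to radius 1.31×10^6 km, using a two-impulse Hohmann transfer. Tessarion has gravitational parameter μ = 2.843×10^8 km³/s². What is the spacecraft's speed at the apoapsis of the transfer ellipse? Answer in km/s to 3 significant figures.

Semi-major axis of the transfer orbit: a_t = (2.450×10^5 + 1.310×10^6)/2 = 7.775×10^5 km.
The apoapsis of the transfer ellipse is at r = 1.310×10^6 km.
Applying v² = μ(2/r − 1/a_t): v = 8.270 km/s.

v = 8.27 km/s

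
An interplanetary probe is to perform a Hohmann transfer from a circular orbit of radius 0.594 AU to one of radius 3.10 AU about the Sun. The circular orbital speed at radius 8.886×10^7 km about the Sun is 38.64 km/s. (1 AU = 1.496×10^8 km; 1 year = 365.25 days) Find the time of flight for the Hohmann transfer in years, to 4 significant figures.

From the circular-orbit relation v² = μ/r at r = 8.886×10^7 km: μ = v²r = (38.64)² × 8.886×10^7 = 1.32672×10^11 km³/s².
In km: r₁ = 0.594 × 1.496×10^8 = 8.88624×10^7 km; r₂ = 3.10 × 1.496×10^8 = 4.6376×10^8 km.
Transfer-ellipse semi-major axis a_t = (r₁ + r₂)/2 = (8.88624×10^7 + 4.6376×10^8)/2 = 2.763112×10^8 km.
Transfer time t = π√(a_t³/μ) = π√((2.763112×10^8)³ / 1.32672×10^11) = 3.961×10^7 s.
Converting: 3.961×10^7 s ÷ 3.15576×10^7 s/year (365.25 × 86400) = 1.255 years.

t = 1.255 years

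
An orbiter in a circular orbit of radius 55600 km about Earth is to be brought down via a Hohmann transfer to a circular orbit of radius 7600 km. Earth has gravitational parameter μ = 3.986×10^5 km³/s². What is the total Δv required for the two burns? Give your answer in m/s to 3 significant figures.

Semi-major axis of the transfer orbit: a_t = (55600 + 7600)/2 = 31600 km.
Circular speed at r₁: v₁ = √(μ/r₁) = √(3.986×10^5/55600) = 2.6775 km/s.
On the transfer ellipse at r₁, v² = μ(2/r − 1/a) gives v_a = √[μ(2/r₁ − 1/a_t)] = 1.3131 km/s.
First burn Δv₁ = |v_a − v₁| = 1.3644 km/s.
Circular speed at r₂: v₂ = √(μ/r₂) = 7.2421 km/s.
Transfer-orbit speed at r₂: v_p = √[μ(2/r₂ − 1/a_t)] = 9.6063 km/s.
Second burn Δv₂ = |v₂ − v_p| = 2.3642 km/s.
Total Δv = Δv₁ + Δv₂ = 3.729 km/s.

Δv = 3730 m/s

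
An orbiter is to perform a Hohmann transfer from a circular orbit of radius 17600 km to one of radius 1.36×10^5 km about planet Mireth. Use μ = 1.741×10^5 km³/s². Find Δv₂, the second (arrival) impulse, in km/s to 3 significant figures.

Δv₂ = 0.590 km/s

Semi-major axis of the transfer orbit: a_t = (17600 + 1.360×10^5)/2 = 76800 km.
Circular speed at r = 1.360×10^5 km: v_c = √(μ/r) = 1.1314 km/s.
Vis-viva on the transfer ellipse at r = 1.360×10^5 km gives v_t = √[μ(2/r − 1/a_t)] = 0.54163 km/s.
Δv₂ = |v_t − v_c| = |0.54163 − 1.1314| = 0.5898 km/s.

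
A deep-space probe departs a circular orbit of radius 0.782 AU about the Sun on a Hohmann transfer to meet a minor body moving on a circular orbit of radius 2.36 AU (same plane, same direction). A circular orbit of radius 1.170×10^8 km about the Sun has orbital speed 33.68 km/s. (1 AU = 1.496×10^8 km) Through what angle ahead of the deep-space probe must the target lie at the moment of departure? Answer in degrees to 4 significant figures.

From the circular-orbit relation v² = μ/r at r = 1.170×10^8 km: μ = v²r = (33.68)² × 1.170×10^8 = 1.32718×10^11 km³/s².
In km: r₁ = 0.782 × 1.496×10^8 = 1.169872×10^8 km; r₂ = 2.36 × 1.496×10^8 = 3.53056×10^8 km.
Transfer-ellipse semi-major axis a_t = (r₁ + r₂)/2 = (1.169872×10^8 + 3.53056×10^8)/2 = 2.350216×10^8 km.
Transfer time t = π√(a_t³/μ) = 3.10704×10^7 s.
Target angular speed ω₂ = √(μ/r₂³) = 5.49161×10^-8 rad/s.
Angle swept by the target during transfer: ω₂·t = 1.7063 rad = 97.76°.
Arrival is 180° from departure on the ellipse, so φ = 180° − 97.76° = 82.24°.

φ = 82.24°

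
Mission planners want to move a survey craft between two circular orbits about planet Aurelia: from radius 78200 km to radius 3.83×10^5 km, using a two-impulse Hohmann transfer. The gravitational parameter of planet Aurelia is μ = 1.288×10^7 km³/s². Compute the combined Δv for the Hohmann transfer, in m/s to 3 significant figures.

Δv = 6130 m/s

Transfer-ellipse semi-major axis a_t = (r₁ + r₂)/2 = (78200 + 3.830×10^5)/2 = 2.306×10^5 km.
Circular speed at r₁: v₁ = √(μ/r₁) = √(1.288×10^7/78200) = 12.834 km/s.
On the transfer ellipse at r₁, vis-viva gives v_p = √[μ(2/r₁ − 1/a_t)] = 16.540 km/s.
First burn Δv₁ = |v_p − v₁| = 3.706 km/s.
Circular speed at r₂: v₂ = √(μ/r₂) = 5.799 km/s.
Transfer-orbit speed at r₂: v_a = √[μ(2/r₂ − 1/a_t)] = 3.377 km/s.
Second burn Δv₂ = |v₂ − v_a| = 2.422 km/s.
Δv = Δv₁ + Δv₂ = 3.706 + 2.422 = 6.128 km/s.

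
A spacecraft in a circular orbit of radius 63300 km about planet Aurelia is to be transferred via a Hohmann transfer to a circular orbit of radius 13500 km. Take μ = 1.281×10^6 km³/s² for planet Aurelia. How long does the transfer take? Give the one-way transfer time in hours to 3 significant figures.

Semi-major axis of the transfer orbit: a_t = (63300 + 13500)/2 = 38400 km.
Transfer time t = π√(a_t³/μ) = π√((38400)³ / 1.281×10^6) = 20890 s.
Converting: 20890 s ÷ 3600 s/hour = 5.80 hours.

t = 5.80 hours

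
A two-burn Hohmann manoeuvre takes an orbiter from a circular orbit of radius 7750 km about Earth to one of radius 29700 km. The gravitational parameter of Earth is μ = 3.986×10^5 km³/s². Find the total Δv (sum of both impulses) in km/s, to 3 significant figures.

Δv = 3.17 km/s

Semi-major axis of the transfer orbit: a_t = (7750 + 29700)/2 = 18725 km.
At r₁ the circular-orbit speed is v₁ = √(μ/r₁) = 7.172 km/s.
Transfer-orbit speed at r₁ (v² = μ(2/r − 1/a)): v_p = √[μ(2/r₁ − 1/a_t)] = 9.032 km/s.
First burn Δv₁ = |v_p − v₁| = 1.860 km/s.
Circular speed at r₂: v₂ = √(μ/r₂) = 3.6635 km/s.
Transfer-orbit speed at r₂: v_a = √[μ(2/r₂ − 1/a_t)] = 2.3568 km/s.
Second burn Δv₂ = |v₂ − v_a| = 1.307 km/s.
Total Δv = Δv₁ + Δv₂ = 3.167 km/s.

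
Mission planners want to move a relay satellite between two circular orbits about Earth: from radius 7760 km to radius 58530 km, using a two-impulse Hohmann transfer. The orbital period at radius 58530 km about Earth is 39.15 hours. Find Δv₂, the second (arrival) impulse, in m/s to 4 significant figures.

Δv₂ = 1347 m/s

From Kepler's third law T² = 4π²r³/μ at r = 58530 km, T = 39.15 hours = 39.15 × 3600 s = 1.4094×10^5 s: μ = 4π²r³/T² = 3.98499×10^5 km³/s².
Semi-major axis of the transfer orbit: a_t = (7760 + 58530)/2 = 33145 km.
Circular speed at r = 58530 km: v_c = √(μ/r) = 2.6093 km/s.
Vis-viva on the transfer ellipse at r = 58530 km gives v_t = √[μ(2/r − 1/a_t)] = 1.2625 km/s.
Δv₂ = |v_t − v_c| = |1.2625 − 2.6093| = 1.347 km/s.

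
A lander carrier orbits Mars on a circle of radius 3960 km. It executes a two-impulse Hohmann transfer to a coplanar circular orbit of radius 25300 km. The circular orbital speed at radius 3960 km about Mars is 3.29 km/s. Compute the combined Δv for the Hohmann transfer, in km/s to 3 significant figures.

From the circular-orbit relation v² = μ/r at r = 3960 km: μ = v²r = (3.29)² × 3960 = 42863.4 km³/s².
The Hohmann ellipse has a_t = (r₁ + r₂)/2 = 14630 km.
Circular speed at r₁: v₁ = √(μ/r₁) = √(42863.4/3960) = 3.2900 km/s.
On the transfer ellipse at r₁, v² = μ(2/r − 1/a) gives v_p = √[μ(2/r₁ − 1/a_t)] = 4.3265 km/s.
First burn Δv₁ = |v_p − v₁| = 1.0365 km/s.
Circular speed at r₂: v₂ = √(μ/r₂) = 1.30162 km/s.
Transfer-orbit speed at r₂: v_a = √[μ(2/r₂ − 1/a_t)] = 0.677187 km/s.
Second burn Δv₂ = |v₂ − v_a| = 0.62443 km/s.
Total Δv = Δv₁ + Δv₂ = 1.661 km/s.

Δv = 1.66 km/s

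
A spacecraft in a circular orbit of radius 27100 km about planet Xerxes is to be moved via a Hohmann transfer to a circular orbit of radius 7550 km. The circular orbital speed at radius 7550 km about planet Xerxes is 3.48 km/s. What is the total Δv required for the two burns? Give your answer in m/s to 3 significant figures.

From the circular-orbit relation v² = μ/r at r = 7550 km: μ = v²r = (3.48)² × 7550 = 91433.5 km³/s².
Semi-major axis of the transfer orbit: a_t = (27100 + 7550)/2 = 17325 km.
At r₁ the circular-orbit speed is v₁ = √(μ/r₁) = 1.83683 km/s.
On the transfer ellipse at r₁, vis-viva gives v_a = √[μ(2/r₁ − 1/a_t)] = 1.21256 km/s.
First burn Δv₁ = |v_a − v₁| = 0.6243 km/s.
Circular speed at r₂: v₂ = √(μ/r₂) = 3.4800 km/s.
Transfer-orbit speed at r₂: v_p = √[μ(2/r₂ − 1/a_t)] = 4.3524 km/s.
Second burn Δv₂ = |v₂ − v_p| = 0.8724 km/s.
Total Δv = Δv₁ + Δv₂ = 1.497 km/s.

Δv = 1500 m/s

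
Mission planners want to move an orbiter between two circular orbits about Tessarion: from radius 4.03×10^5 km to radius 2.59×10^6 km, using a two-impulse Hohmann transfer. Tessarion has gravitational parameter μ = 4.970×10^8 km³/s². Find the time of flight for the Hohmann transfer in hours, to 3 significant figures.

t = 71.7 hours

Semi-major axis of the transfer orbit: a_t = (4.030×10^5 + 2.590×10^6)/2 = 1.4965×10^6 km.
Transfer time t = π√(a_t³/μ) = π√((1.4965×10^6)³ / 4.970×10^8) = 2.580×10^5 s.
Converting: 2.580×10^5 s ÷ 3600 s/hour = 71.7 hours.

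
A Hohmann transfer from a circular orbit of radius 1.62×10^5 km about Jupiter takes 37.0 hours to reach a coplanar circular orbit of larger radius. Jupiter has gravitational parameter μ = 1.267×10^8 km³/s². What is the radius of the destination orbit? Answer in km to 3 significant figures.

Transfer time t = 37.0 hours = 1.332×10^5 s, and t = π√(a_t³/μ).
So a_t = (μ t²/π²)^(1/3) = (1.267×10^8 × (1.332×10^5)² / π²)^(1/3) = 6.1070×10^5 km.
Since a_t = (r₁ + r₂)/2, r₂ = 2a_t − r₁ = 2×6.1070×10^5 − 1.620×10^5 = 1.0594×10^6 km.

r₂ = 1.06×10^6 km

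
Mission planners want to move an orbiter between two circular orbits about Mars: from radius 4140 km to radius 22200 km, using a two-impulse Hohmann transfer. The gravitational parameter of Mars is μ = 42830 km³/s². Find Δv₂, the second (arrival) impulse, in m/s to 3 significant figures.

Δv₂ = 610 m/s

The Hohmann ellipse has a_t = (r₁ + r₂)/2 = 13170 km.
Circular speed at r = 22200 km: v_c = √(μ/r) = 1.389 km/s.
Transfer-orbit speed at the same r (vis-viva, a = a_t): v_t = √[μ(2/r − 1/a_t)] = 0.7788 km/s.
Δv₂ = |v_t − v_c| = |0.7788 − 1.389| = 0.6102 km/s.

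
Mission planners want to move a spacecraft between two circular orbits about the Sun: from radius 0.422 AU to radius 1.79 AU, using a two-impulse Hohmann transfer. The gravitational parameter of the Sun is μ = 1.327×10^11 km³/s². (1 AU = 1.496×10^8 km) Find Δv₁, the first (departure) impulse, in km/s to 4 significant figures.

In km: r₁ = 0.422 × 1.496×10^8 = 6.31312×10^7 km; r₂ = 1.79 × 1.496×10^8 = 2.67784×10^8 km.
The Hohmann ellipse has a_t = (r₁ + r₂)/2 = 1.654576×10^8 km.
On the circular orbit at r = 6.31312×10^7 km, v_c = √(μ/r) = 45.85 km/s.
Transfer-orbit speed at the same r (vis-viva, a = a_t): v_t = √[μ(2/r − 1/a_t)] = 58.33 km/s.
Δv₁ = |v_t − v_c| = |58.33 − 45.85| = 12.48 km/s.

Δv₁ = 12.48 km/s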